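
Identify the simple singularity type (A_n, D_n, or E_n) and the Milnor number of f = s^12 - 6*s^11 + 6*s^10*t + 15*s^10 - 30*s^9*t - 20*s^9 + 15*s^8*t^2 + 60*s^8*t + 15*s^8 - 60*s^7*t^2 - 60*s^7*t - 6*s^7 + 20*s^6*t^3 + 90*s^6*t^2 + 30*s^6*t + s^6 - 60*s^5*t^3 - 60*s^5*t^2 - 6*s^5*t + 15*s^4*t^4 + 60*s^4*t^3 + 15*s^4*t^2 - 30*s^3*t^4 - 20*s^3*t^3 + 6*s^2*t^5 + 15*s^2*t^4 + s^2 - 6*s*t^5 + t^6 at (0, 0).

The Hessian of f at 0 has rank 1. Corank 1: A-series; mu = 5 gives A_5.

Type A_5, Milnor number mu = 5.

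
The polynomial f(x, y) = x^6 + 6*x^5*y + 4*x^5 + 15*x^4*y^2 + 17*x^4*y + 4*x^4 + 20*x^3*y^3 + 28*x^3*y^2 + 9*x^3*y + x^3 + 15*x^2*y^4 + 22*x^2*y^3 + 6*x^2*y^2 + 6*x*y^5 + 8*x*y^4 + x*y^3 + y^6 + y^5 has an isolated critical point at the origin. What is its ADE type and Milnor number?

Type E_7, Milnor number mu = 7.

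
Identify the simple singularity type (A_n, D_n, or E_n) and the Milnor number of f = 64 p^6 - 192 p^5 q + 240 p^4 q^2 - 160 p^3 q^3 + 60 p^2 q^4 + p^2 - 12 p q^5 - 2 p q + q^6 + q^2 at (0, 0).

Type A5, Milnor number mu = 5.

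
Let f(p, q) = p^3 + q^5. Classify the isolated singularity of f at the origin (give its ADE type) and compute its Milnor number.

The Hessian of f at 0 is [[0, 0], [0, 0]] with rank 0, so corank 2. A Groebner basis of the Jacobian ideal J(f) in C{p,q} is {q^4, p^2}; counting standard monomials gives mu = 8. Corank 2; j^3 = p^3 is a perfect cube, so E-series; the 5-jet and mu = 8 give E_8.

Type E_{8}, Milnor number mu = 8.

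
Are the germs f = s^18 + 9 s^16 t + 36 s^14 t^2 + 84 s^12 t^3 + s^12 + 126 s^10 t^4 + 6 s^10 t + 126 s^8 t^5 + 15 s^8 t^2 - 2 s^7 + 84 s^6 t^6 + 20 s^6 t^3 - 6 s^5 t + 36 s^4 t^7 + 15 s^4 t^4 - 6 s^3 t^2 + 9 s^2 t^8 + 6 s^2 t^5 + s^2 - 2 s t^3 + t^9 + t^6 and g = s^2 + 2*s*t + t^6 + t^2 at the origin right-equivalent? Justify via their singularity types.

No.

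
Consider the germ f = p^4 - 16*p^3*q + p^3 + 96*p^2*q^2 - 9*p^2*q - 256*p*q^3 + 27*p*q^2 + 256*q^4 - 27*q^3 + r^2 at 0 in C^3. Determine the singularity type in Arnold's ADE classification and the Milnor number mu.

The Hessian of f at 0 is [[0, 0, 0], [0, 0, 0], [0, 0, 2]] with rank 1, so corank 2. A Groebner basis of the Jacobian ideal J(f) in C{p,q,r} is {q^4, p*q^2 - 10*q^3/3, p^2 - 6*p*q + 9*q^2, r}; counting standard monomials gives mu = 6. Corank 2; j^3 = (p - 3*q)^3 is a perfect cube, so E-series; the 4-jet and mu = 6 give E_6.

Type E6, Milnor number mu = 6.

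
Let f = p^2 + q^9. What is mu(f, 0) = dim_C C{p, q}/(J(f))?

The Hessian of f at 0 is [[2, 0], [0, 0]] with rank 1, so corank 1. A Groebner basis of the Jacobian ideal J(f) in C{p,q} is {q^8, p}; counting standard monomials gives mu = 8. Corank 1: A-series; mu = 8 gives A_8.

8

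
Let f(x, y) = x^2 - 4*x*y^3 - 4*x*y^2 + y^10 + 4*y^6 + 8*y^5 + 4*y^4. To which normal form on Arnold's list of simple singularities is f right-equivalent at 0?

A9

The Hessian of f at 0 has rank 1. Corank 1: A-series; mu = 9 gives A_9.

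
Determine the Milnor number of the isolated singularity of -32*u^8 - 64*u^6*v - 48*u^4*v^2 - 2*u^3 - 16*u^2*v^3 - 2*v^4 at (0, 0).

6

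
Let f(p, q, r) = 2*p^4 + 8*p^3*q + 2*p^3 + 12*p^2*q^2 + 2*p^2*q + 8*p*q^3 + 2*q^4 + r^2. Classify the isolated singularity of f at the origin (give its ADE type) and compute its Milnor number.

Type D_5, Milnor number mu = 5.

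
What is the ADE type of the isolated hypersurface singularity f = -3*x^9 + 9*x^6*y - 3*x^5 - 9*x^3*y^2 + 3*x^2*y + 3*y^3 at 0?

D_{4}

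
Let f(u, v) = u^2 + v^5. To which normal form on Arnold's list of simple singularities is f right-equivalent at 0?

A_4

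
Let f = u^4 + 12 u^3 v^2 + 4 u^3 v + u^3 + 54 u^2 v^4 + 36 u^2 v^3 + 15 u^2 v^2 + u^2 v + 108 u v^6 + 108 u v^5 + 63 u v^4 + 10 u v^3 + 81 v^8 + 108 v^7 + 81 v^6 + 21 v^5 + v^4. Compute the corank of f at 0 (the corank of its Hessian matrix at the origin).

The Hessian at 0 is [[0, 0], [0, 0]] of rank 0; hence corank 2.

2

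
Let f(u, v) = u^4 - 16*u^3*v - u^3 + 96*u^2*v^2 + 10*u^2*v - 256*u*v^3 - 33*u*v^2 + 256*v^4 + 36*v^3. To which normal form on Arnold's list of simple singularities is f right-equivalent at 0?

The Hessian of f at 0 has rank 0. Corank 2; j^3 = -(u - 4*v)*(u - 3*v)^2 has shape L^2 M (L != M), so D-series; mu = 5 gives D_5.

D_{5}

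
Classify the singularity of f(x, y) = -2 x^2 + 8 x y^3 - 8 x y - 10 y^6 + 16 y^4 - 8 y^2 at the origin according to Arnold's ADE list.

A5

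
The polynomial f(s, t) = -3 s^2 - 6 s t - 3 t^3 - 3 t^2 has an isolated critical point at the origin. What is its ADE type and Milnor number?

Type A2, Milnor number mu = 2.

The Hessian of f at 0 has rank 1. Corank 1: A-series; mu = 2 gives A_2.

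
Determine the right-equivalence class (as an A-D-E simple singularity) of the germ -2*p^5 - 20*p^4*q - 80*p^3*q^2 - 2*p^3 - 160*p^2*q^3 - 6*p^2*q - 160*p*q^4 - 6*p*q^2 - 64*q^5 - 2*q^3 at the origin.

E8

The Hessian of f at 0 is [[0, 0], [0, 0]] with rank 0, so corank 2. A Groebner basis of the Jacobian ideal J(f) in C{p,q} is {q^5, p*q^3 + 5*q^4/4, p^2 + 2*p*q + q^2}; counting standard monomials gives mu = 8. Corank 2; j^3 = -2*(p + q)^3 is a perfect cube, so E-series; the 5-jet and mu = 8 give E_8.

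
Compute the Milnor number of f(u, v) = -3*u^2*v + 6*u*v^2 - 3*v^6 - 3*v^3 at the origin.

7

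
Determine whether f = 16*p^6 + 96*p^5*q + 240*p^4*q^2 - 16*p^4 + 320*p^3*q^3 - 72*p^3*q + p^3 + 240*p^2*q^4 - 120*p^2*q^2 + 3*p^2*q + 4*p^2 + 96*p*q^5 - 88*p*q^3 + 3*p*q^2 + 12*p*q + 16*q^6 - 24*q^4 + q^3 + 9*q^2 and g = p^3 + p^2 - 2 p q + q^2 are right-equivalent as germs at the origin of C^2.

Yes.

The Hessian of f at 0 has rank 1. Corank 1: A-series; mu = 2 gives A_2. The Hessian of g at 0 has rank 1. Corank 1: A-series; mu = 2 gives A_2. Both have type A_2, hence right-equivalent.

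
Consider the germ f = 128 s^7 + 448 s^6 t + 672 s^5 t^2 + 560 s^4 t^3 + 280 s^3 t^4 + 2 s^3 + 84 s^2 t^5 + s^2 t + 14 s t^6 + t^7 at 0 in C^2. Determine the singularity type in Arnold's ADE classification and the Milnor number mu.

Type D8, Milnor number mu = 8.

The Hessian of f at 0 is [[0, 0], [0, 0]] with rank 0, so corank 2. A Groebner basis of the Jacobian ideal J(f) in C{s,t} is {-s*t/14 + t^6, s*t^2, s^2 + s*t/2}; counting standard monomials gives mu = 8. Corank 2; j^3 = s^2*(2*s + t) has shape L^2 M (L != M), so D-series; mu = 8 gives D_8.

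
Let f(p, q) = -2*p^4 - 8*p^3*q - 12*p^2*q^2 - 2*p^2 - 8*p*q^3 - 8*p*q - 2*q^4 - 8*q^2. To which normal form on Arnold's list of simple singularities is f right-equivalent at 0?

A_3

The Hessian of f at 0 has rank 1. Corank 1: A-series; mu = 3 gives A_3.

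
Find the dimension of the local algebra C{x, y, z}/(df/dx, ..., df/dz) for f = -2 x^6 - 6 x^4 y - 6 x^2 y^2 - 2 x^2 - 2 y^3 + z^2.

The Hessian of f at 0 is [[-4, 0, 0], [0, 0, 0], [0, 0, 2]] with rank 2, so corank 1. A Groebner basis of the Jacobian ideal J(f) in C{x,y,z} is {y^2, x, z}; counting standard monomials gives mu = 2. Corank 1: A-series; mu = 2 gives A_2.

2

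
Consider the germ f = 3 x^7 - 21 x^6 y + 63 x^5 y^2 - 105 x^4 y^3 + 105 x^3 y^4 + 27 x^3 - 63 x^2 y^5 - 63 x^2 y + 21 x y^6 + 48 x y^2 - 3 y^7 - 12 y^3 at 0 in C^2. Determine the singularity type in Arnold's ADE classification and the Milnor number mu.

Type D8, Milnor number mu = 8.

The Hessian of f at 0 has rank 0. Corank 2; j^3 = 3*(x - y)*(3*x - 2*y)^2 has shape L^2 M (L != M), so D-series; mu = 8 gives D_8.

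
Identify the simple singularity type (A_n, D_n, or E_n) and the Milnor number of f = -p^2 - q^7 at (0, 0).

Type A_6, Milnor number mu = 6.

The Hessian of f at 0 has rank 1. Corank 1: A-series; mu = 6 gives A_6.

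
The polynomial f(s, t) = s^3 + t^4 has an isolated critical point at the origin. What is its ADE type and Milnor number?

The Hessian of f at 0 has rank 0. Corank 2; j^3 = s^3 is a perfect cube, so E-series; the 4-jet and mu = 6 give E_6.

Type E_6, Milnor number mu = 6.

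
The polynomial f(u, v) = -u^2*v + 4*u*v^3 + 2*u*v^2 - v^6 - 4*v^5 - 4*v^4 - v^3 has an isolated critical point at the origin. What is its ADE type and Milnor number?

Type D_{7}, Milnor number mu = 7.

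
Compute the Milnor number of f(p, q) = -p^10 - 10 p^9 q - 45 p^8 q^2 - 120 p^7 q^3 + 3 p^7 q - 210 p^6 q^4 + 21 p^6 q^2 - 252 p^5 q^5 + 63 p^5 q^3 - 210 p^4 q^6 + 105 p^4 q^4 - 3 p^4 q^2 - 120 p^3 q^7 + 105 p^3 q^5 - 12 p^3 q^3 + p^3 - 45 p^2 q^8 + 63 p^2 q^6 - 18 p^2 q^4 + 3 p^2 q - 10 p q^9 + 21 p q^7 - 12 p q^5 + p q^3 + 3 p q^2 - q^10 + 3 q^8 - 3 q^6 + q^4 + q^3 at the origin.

The Hessian of f at 0 has rank 0. Corank 2; j^3 = (p + q)^3 is a perfect cube, so E-series; the 4-jet and mu = 7 give E_7.

7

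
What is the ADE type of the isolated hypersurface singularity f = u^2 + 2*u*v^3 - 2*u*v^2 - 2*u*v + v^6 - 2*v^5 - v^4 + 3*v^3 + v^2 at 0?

A_2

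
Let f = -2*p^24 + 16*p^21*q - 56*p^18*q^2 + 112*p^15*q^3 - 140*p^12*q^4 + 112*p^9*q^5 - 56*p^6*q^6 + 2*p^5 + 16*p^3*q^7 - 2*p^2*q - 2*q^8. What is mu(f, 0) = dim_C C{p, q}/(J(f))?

The Hessian of f at 0 has rank 0. Corank 2; j^3 = -2*p^2*q has shape L^2 M (L != M), so D-series; mu = 9 gives D_9.

9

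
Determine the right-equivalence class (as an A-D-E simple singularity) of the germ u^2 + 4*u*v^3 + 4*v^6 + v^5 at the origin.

The Hessian of f at 0 has rank 1. Corank 1: A-series; mu = 4 gives A_4.

A4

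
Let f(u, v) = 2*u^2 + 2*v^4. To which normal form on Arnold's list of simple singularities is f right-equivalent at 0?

The Hessian of f at 0 has rank 1. Corank 1: A-series; mu = 3 gives A_3.

A_{3}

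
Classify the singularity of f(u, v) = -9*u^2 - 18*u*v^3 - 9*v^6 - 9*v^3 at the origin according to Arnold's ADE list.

A_2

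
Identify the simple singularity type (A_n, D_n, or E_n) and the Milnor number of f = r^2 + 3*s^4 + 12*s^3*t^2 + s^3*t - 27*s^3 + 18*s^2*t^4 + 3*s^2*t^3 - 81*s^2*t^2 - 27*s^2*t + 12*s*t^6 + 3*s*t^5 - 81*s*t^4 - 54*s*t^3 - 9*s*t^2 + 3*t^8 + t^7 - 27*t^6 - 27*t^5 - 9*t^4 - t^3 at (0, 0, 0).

Type E7, Milnor number mu = 7.

The Hessian of f at 0 has rank 1. Corank 2; j^3 = -(3*s + t)^3 is a perfect cube, so E-series; the 4-jet and mu = 7 give E_7.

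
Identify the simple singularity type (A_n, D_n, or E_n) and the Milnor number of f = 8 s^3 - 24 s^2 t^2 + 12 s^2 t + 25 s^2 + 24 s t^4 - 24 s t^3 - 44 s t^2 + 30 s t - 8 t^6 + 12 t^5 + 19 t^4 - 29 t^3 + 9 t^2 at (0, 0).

Type A_{2}, Milnor number mu = 2.

The Hessian of f at 0 is [[50, 30], [30, 18]] with rank 1, so corank 1. A Groebner basis of the Jacobian ideal J(f) in C{s,t} is {t^2, s + 3*t/5}; counting standard monomials gives mu = 2. Corank 1: A-series; mu = 2 gives A_2.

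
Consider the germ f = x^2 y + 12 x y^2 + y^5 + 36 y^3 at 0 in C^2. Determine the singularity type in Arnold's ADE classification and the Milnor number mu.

The Hessian of f at 0 has rank 0. Corank 2; j^3 = y*(x + 6*y)^2 has shape L^2 M (L != M), so D-series; mu = 6 gives D_6.

Type D_{6}, Milnor number mu = 6.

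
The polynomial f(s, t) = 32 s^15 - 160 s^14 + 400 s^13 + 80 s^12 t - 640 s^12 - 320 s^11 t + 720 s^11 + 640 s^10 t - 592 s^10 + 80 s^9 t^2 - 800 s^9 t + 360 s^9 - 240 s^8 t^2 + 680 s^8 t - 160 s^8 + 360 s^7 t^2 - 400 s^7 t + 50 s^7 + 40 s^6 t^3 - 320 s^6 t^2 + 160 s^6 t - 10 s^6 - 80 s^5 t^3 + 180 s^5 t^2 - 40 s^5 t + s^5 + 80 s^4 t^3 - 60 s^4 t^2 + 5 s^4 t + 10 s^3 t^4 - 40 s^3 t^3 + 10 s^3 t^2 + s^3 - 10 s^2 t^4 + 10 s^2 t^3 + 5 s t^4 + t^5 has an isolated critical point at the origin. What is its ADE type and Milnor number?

Type E_{8}, Milnor number mu = 8.

The Hessian of f at 0 has rank 0. Corank 2; j^3 = s^3 is a perfect cube, so E-series; the 5-jet and mu = 8 give E_8.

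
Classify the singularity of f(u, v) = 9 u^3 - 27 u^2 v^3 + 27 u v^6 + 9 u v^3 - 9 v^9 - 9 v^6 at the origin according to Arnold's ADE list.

The Hessian of f at 0 has rank 0. Corank 2; j^3 = 9*u^3 is a perfect cube, so E-series; the 4-jet and mu = 7 give E_7.

E_7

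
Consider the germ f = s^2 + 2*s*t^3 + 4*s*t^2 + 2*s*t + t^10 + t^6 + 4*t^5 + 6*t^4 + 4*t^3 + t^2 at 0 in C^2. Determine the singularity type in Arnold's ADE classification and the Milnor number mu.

Type A_{9}, Milnor number mu = 9.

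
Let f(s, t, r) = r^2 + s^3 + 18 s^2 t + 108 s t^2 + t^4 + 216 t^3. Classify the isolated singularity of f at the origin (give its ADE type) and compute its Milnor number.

Type E_6, Milnor number mu = 6.

The Hessian of f at 0 has rank 1. Corank 2; j^3 = (s + 6*t)^3 is a perfect cube, so E-series; the 4-jet and mu = 6 give E_6.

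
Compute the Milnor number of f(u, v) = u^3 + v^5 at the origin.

The Hessian of f at 0 has rank 0. Corank 2; j^3 = u^3 is a perfect cube, so E-series; the 5-jet and mu = 8 give E_8.

8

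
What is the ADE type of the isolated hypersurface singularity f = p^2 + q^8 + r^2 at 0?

The Hessian of f at 0 has rank 2. Corank 1: A-series; mu = 7 gives A_7.

A7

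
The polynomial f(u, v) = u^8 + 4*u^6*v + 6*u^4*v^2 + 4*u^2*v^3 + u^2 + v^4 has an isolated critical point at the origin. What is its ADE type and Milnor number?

The Hessian of f at 0 has rank 1. Corank 1: A-series; mu = 3 gives A_3.

Type A3, Milnor number mu = 3.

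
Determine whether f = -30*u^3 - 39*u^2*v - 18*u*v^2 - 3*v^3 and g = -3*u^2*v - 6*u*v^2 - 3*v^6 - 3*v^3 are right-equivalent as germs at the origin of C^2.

The Hessian of f at 0 has rank 0. Corank 2; j^3 = -3*(2*u + v)*(5*u^2 + 4*u*v + v^2) splits into three distinct lines over C (the quadratic factor has nonzero discriminant), so D_4. The Hessian of g at 0 has rank 0. Corank 2; j^3 = -3*v*(u + v)^2 has shape L^2 M (L != M), so D-series; mu = 7 gives D_7. f is D_4 but g is D_7, hence not right-equivalent.

No.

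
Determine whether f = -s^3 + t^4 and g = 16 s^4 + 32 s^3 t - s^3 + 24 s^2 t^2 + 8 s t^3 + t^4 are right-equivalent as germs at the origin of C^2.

Yes.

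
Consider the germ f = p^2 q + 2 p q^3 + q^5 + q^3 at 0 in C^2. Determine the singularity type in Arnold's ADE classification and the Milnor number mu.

The Hessian of f at 0 has rank 0. Corank 2; j^3 = q*(p^2 + q^2) splits into three distinct lines over C (the quadratic factor has nonzero discriminant), so D_4.

Type D_{4}, Milnor number mu = 4.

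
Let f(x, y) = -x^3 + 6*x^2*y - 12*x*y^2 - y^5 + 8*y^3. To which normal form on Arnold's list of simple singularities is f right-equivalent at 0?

The Hessian of f at 0 has rank 0. Corank 2; j^3 = -(x - 2*y)^3 is a perfect cube, so E-series; the 5-jet and mu = 8 give E_8.

E_{8}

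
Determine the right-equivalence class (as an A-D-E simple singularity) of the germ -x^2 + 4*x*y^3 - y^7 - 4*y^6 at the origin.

The Hessian of f at 0 has rank 1. Corank 1: A-series; mu = 6 gives A_6.

A_6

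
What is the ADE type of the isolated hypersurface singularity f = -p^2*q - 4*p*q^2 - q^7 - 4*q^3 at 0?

The Hessian of f at 0 is [[0, 0], [0, 0]] with rank 0, so corank 2. A Groebner basis of the Jacobian ideal J(f) in C{p,q} is {p^2/7 + q^6 - 4*q^2/7, p^3 + 8*q^3, p*q + 2*q^2}; counting standard monomials gives mu = 8. Corank 2; j^3 = -q*(p + 2*q)^2 has shape L^2 M (L != M), so D-series; mu = 8 gives D_8.

D_8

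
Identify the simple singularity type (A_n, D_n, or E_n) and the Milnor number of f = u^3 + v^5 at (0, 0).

The Hessian of f at 0 has rank 0. Corank 2; j^3 = u^3 is a perfect cube, so E-series; the 5-jet and mu = 8 give E_8.

Type E_{8}, Milnor number mu = 8.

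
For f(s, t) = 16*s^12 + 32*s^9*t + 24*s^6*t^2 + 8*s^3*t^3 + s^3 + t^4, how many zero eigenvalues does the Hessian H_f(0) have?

2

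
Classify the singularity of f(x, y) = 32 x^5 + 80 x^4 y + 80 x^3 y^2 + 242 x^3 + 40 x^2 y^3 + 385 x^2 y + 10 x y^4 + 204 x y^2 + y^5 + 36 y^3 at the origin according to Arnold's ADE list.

The Hessian of f at 0 has rank 0. Corank 2; j^3 = (2*x + y)*(11*x + 6*y)^2 has shape L^2 M (L != M), so D-series; mu = 6 gives D_6.

D_6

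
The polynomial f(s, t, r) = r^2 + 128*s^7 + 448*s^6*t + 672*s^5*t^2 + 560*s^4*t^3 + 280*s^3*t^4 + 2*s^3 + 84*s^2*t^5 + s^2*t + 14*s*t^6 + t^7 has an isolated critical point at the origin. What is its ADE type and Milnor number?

Type D_{8}, Milnor number mu = 8.

The Hessian of f at 0 has rank 1. Corank 2; j^3 = s^2*(2*s + t) has shape L^2 M (L != M), so D-series; mu = 8 gives D_8.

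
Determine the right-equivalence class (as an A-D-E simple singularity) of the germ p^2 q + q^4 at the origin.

D5

The Hessian of f at 0 is [[0, 0], [0, 0]] with rank 0, so corank 2. A Groebner basis of the Jacobian ideal J(f) in C{p,q} is {p^3, p^2/4 + q^3, p*q}; counting standard monomials gives mu = 5. Corank 2; j^3 = p^2*q has shape L^2 M (L != M), so D-series; mu = 5 gives D_5.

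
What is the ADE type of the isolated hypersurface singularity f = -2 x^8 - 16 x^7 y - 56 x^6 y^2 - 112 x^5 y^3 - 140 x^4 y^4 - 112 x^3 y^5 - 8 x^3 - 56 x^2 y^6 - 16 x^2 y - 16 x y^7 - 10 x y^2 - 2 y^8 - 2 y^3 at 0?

D_{9}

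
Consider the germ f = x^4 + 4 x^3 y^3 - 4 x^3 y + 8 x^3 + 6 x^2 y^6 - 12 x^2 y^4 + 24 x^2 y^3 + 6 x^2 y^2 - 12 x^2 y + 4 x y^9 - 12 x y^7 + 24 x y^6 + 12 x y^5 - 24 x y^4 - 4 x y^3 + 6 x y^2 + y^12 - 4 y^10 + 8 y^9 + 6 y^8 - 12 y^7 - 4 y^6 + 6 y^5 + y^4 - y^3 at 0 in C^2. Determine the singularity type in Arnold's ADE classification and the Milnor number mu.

Type E6, Milnor number mu = 6.

The Hessian of f at 0 has rank 0. Corank 2; j^3 = (2*x - y)^3 is a perfect cube, so E-series; the 4-jet and mu = 6 give E_6.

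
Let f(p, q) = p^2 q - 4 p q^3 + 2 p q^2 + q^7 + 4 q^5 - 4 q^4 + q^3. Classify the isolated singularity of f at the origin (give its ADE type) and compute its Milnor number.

Type D_8, Milnor number mu = 8.

The Hessian of f at 0 is [[0, 0], [0, 0]] with rank 0, so corank 2. A Groebner basis of the Jacobian ideal J(f) in C{p,q} is {p^2*q^2 + p^2*q + 4*p^2/7 + 5*p*q^2/14 + 23*p*q/28 + q^2/4, p^3 + 3*p^2*q + 8*p^2/7 + 5*p*q^2/7 + 23*p*q/14 + q^2/2, -p*q/2 + q^3 - q^2/2}; counting standard monomials gives mu = 8. Corank 2; j^3 = q*(p + q)^2 has shape L^2 M (L != M), so D-series; mu = 8 gives D_8.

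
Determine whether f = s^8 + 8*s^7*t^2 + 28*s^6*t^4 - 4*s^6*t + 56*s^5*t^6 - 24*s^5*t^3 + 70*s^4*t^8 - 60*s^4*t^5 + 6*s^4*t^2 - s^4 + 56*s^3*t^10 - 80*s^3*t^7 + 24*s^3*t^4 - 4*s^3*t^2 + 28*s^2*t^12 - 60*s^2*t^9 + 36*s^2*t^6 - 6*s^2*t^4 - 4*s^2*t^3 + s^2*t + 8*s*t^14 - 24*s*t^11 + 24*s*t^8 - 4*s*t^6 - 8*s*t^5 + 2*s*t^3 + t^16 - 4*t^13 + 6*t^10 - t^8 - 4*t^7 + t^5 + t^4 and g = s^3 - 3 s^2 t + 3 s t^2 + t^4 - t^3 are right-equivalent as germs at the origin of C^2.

No.

The Hessian of f at 0 has rank 0. Corank 2; j^3 = s^2*t has shape L^2 M (L != M), so D-series; mu = 5 gives D_5. The Hessian of g at 0 has rank 0. Corank 2; j^3 = (s - t)^3 is a perfect cube, so E-series; the 4-jet and mu = 6 give E_6. f is D_5 but g is E_6, hence not right-equivalent.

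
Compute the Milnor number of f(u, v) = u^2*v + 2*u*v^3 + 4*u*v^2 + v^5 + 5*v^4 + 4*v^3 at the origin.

5

The Hessian of f at 0 has rank 0. Corank 2; j^3 = v*(u + 2*v)^2 has shape L^2 M (L != M), so D-series; mu = 5 gives D_5.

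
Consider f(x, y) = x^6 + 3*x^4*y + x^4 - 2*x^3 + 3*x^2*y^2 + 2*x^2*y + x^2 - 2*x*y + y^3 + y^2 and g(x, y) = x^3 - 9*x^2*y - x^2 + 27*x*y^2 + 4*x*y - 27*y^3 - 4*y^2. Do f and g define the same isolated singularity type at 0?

Yes.

The Hessian of f at 0 has rank 1. Corank 1: A-series; mu = 2 gives A_2. The Hessian of g at 0 has rank 1. Corank 1: A-series; mu = 2 gives A_2. Both have type A_2, hence right-equivalent.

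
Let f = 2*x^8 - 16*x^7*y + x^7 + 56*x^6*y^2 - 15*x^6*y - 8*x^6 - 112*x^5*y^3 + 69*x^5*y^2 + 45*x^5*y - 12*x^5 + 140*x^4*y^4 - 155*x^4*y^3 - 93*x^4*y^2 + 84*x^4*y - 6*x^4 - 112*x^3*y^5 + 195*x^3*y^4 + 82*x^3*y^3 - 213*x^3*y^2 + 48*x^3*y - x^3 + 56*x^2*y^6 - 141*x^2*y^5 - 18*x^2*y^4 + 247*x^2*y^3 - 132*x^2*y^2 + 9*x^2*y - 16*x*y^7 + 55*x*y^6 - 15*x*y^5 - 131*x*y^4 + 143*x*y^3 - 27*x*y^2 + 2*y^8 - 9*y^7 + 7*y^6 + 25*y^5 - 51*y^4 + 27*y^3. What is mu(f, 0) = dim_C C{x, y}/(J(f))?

7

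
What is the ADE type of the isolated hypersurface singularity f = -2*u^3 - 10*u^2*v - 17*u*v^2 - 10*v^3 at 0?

D_{4}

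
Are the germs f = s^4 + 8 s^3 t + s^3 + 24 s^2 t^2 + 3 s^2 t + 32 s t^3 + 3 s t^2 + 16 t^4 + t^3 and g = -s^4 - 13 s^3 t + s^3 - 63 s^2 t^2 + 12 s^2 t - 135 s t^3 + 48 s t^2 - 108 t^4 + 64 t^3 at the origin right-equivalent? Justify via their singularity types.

No.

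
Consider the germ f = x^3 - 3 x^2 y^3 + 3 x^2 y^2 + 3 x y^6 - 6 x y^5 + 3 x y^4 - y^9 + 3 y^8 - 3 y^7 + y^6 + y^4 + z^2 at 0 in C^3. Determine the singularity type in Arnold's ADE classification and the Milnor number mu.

Type E_{6}, Milnor number mu = 6.

The Hessian of f at 0 is [[0, 0, 0], [0, 0, 0], [0, 0, 2]] with rank 1, so corank 2. A Groebner basis of the Jacobian ideal J(f) in C{x,y,z} is {x^3, x^2*y, x^2/2 + x*y^2, y^3, z}; counting standard monomials gives mu = 6. Corank 2; j^3 = x^3 is a perfect cube, so E-series; the 4-jet and mu = 6 give E_6.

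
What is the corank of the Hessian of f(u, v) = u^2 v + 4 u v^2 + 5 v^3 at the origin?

2

Hessian at 0 has rank 0.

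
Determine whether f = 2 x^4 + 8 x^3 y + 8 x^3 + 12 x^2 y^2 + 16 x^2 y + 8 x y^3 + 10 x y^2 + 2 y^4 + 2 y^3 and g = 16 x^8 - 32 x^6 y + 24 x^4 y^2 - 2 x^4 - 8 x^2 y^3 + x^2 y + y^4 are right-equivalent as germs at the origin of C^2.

The Hessian of f at 0 has rank 0. Corank 2; j^3 = 2*(x + y)*(2*x + y)^2 has shape L^2 M (L != M), so D-series; mu = 5 gives D_5. The Hessian of g at 0 has rank 0. Corank 2; j^3 = x^2*y has shape L^2 M (L != M), so D-series; mu = 5 gives D_5. Both have type D_5, hence right-equivalent.

Yes.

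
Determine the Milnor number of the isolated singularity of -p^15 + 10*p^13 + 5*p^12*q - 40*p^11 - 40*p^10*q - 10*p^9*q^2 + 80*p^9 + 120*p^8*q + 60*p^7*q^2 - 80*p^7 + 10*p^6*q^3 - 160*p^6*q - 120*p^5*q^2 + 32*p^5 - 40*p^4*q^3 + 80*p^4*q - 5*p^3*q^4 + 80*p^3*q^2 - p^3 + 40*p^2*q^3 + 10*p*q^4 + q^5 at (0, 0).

8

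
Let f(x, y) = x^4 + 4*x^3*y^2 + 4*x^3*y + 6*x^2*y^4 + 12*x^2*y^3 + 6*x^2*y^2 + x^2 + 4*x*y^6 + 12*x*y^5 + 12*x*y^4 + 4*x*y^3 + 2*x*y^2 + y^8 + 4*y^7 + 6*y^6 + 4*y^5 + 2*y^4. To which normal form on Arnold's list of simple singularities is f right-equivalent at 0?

A3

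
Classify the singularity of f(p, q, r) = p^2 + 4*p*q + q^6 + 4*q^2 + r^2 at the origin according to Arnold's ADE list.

A_{5}

The Hessian of f at 0 has rank 2. Corank 1: A-series; mu = 5 gives A_5.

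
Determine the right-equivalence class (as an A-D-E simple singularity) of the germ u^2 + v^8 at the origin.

A_7

The Hessian of f at 0 is [[2, 0], [0, 0]] with rank 1, so corank 1. A Groebner basis of the Jacobian ideal J(f) in C{u,v} is {v^7, u}; counting standard monomials gives mu = 7. Corank 1: A-series; mu = 7 gives A_7.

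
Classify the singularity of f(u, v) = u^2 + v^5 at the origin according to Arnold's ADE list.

A_{4}

The Hessian of f at 0 has rank 1. Corank 1: A-series; mu = 4 gives A_4.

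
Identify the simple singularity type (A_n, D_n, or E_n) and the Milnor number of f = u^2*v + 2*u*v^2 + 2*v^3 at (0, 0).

Type D4, Milnor number mu = 4.

The Hessian of f at 0 is [[0, 0], [0, 0]] with rank 0, so corank 2. A Groebner basis of the Jacobian ideal J(f) in C{u,v} is {v^3, u^2 + 2*v^2, u*v + v^2}; counting standard monomials gives mu = 4. Corank 2; j^3 = v*(u^2 + 2*u*v + 2*v^2) splits into three distinct lines over C (the quadratic factor has nonzero discriminant), so D_4.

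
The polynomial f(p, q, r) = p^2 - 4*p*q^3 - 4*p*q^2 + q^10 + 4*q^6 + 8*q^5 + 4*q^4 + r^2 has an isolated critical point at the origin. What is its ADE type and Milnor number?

Type A_9, Milnor number mu = 9.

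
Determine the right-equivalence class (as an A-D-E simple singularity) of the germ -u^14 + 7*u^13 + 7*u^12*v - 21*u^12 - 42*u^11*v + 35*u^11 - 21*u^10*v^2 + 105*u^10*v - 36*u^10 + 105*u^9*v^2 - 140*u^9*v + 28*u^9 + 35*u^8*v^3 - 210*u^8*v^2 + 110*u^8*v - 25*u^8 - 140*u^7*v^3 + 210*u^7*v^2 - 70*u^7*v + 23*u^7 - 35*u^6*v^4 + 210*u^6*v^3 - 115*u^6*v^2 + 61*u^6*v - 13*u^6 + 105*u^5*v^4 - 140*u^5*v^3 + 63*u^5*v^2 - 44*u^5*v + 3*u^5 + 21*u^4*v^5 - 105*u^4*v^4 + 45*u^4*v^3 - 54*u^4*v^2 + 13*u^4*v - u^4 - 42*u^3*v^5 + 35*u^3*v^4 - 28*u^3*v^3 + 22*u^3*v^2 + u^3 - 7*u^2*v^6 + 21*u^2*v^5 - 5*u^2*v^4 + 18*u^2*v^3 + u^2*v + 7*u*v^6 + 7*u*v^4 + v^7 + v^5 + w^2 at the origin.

D6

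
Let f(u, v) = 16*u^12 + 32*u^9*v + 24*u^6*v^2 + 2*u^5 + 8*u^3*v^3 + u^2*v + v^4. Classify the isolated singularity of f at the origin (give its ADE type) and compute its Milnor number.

The Hessian of f at 0 is [[0, 0], [0, 0]] with rank 0, so corank 2. A Groebner basis of the Jacobian ideal J(f) in C{u,v} is {u^3, u^2/4 + v^3, u*v}; counting standard monomials gives mu = 5. Corank 2; j^3 = u^2*v has shape L^2 M (L != M), so D-series; mu = 5 gives D_5.

Type D5, Milnor number mu = 5.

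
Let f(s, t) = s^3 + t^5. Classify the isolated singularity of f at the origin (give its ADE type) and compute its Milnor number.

Type E_8, Milnor number mu = 8.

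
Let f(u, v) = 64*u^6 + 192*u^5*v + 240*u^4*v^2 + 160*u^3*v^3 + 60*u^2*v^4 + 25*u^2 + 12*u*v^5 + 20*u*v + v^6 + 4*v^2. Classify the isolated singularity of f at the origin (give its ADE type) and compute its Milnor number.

Type A_5, Milnor number mu = 5.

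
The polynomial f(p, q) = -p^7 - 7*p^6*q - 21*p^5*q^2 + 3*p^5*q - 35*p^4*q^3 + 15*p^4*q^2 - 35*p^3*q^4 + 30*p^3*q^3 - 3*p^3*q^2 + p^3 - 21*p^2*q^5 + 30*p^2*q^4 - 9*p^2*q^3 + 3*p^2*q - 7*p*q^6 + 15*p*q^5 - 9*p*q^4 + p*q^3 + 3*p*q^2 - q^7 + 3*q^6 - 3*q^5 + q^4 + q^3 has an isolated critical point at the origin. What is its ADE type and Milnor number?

The Hessian of f at 0 has rank 0. Corank 2; j^3 = (p + q)^3 is a perfect cube, so E-series; the 4-jet and mu = 7 give E_7.

Type E_{7}, Milnor number mu = 7.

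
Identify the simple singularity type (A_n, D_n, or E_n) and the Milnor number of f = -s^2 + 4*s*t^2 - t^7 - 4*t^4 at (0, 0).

Type A_{6}, Milnor number mu = 6.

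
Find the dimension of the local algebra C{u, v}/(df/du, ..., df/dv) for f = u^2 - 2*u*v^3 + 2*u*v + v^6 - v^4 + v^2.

3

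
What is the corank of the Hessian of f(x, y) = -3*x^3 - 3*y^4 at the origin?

2

Hessian at 0 has rank 0.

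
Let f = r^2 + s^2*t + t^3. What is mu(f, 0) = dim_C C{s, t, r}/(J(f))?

4

The Hessian of f at 0 has rank 1. Corank 2; j^3 = t*(s^2 + t^2) splits into three distinct lines over C (the quadratic factor has nonzero discriminant), so D_4.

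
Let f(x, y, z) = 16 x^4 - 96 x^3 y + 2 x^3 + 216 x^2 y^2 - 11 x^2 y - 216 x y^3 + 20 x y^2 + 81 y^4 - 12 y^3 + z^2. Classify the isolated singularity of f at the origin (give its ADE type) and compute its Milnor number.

The Hessian of f at 0 has rank 1. Corank 2; j^3 = (x - 2*y)^2*(2*x - 3*y) has shape L^2 M (L != M), so D-series; mu = 5 gives D_5.

Type D_{5}, Milnor number mu = 5.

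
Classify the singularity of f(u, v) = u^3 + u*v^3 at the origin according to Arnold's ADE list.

E7

The Hessian of f at 0 is [[0, 0], [0, 0]] with rank 0, so corank 2. A Groebner basis of the Jacobian ideal J(f) in C{u,v} is {u^3, u*v^2, 3*u^2 + v^3}; counting standard monomials gives mu = 7. Corank 2; j^3 = u^3 is a perfect cube, so E-series; the 4-jet and mu = 7 give E_7.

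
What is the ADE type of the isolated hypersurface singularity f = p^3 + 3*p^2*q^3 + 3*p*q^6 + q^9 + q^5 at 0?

E_{8}

The Hessian of f at 0 is [[0, 0], [0, 0]] with rank 0, so corank 2. A Groebner basis of the Jacobian ideal J(f) in C{p,q} is {p^2/2 + p*q^3, q^4, p^3, p^2*q}; counting standard monomials gives mu = 8. Corank 2; j^3 = p^3 is a perfect cube, so E-series; the 5-jet and mu = 8 give E_8.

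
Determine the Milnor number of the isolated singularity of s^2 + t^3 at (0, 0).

2

The Hessian of f at 0 is [[2, 0], [0, 0]] with rank 1, so corank 1. A Groebner basis of the Jacobian ideal J(f) in C{s,t} is {t^2, s}; counting standard monomials gives mu = 2. Corank 1: A-series; mu = 2 gives A_2.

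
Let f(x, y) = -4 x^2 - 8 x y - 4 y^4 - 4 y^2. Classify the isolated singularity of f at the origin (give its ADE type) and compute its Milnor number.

Type A_{3}, Milnor number mu = 3.

The Hessian of f at 0 is [[-8, -8], [-8, -8]] with rank 1, so corank 1. A Groebner basis of the Jacobian ideal J(f) in C{x,y} is {y^3, x + y}; counting standard monomials gives mu = 3. Corank 1: A-series; mu = 3 gives A_3.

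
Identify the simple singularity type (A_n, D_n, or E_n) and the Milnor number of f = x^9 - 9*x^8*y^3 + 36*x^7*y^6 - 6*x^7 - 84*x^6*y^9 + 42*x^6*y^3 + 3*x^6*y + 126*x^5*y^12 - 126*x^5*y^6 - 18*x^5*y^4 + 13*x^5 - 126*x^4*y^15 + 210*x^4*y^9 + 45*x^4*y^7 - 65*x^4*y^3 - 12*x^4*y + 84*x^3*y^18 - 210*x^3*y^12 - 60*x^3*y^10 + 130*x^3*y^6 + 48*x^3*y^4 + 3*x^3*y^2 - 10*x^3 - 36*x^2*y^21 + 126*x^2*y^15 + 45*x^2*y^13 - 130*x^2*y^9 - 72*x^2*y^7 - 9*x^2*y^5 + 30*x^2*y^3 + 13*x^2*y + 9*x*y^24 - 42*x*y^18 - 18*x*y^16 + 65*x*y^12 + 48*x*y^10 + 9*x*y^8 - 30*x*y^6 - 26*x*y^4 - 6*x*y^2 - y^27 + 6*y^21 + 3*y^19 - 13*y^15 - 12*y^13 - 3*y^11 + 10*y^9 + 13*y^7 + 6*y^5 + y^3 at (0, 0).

Type D_{4}, Milnor number mu = 4.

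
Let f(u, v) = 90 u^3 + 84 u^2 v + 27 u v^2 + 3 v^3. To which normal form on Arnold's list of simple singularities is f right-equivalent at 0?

D_4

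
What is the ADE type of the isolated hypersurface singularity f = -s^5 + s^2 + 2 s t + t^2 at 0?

A_4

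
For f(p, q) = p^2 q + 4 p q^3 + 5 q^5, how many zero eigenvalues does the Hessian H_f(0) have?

2

The Hessian at 0 is [[0, 0], [0, 0]] of rank 0; hence corank 2.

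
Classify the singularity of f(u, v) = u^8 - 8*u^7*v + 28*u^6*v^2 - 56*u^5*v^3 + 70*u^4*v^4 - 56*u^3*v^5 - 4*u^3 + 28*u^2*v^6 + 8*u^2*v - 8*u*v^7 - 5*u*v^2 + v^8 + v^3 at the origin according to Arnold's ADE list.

D_9

The Hessian of f at 0 has rank 0. Corank 2; j^3 = -(u - v)*(2*u - v)^2 has shape L^2 M (L != M), so D-series; mu = 9 gives D_9.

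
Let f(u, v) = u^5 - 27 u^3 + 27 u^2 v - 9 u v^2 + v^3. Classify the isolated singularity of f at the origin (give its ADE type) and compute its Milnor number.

Type E_8, Milnor number mu = 8.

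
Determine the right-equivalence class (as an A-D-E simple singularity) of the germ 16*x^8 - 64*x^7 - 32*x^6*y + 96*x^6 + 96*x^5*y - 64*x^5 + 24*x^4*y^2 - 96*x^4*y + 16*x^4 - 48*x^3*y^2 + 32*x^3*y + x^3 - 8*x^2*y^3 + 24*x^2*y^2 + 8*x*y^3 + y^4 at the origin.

E6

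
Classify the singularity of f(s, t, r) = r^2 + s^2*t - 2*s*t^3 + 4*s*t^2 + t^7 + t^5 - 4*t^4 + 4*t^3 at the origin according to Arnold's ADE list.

D8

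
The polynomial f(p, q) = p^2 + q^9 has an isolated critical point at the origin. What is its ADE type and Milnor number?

The Hessian of f at 0 has rank 1. Corank 1: A-series; mu = 8 gives A_8.

Type A_8, Milnor number mu = 8.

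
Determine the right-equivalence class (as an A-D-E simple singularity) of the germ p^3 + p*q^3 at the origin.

E_7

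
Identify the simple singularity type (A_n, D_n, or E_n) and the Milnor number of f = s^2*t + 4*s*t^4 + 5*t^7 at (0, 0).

Type D_{8}, Milnor number mu = 8.

The Hessian of f at 0 has rank 0. Corank 2; j^3 = s^2*t has shape L^2 M (L != M), so D-series; mu = 8 gives D_8.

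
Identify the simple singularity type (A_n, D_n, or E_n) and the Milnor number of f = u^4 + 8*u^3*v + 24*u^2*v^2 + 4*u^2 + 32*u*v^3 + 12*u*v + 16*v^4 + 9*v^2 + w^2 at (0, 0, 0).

The Hessian of f at 0 has rank 2. Corank 1: A-series; mu = 3 gives A_3.

Type A_{3}, Milnor number mu = 3.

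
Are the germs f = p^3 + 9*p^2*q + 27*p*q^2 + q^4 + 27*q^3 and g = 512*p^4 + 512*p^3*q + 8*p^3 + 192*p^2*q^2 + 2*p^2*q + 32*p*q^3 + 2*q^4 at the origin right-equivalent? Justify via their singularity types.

The Hessian of f at 0 has rank 0. Corank 2; j^3 = (p + 3*q)^3 is a perfect cube, so E-series; the 4-jet and mu = 6 give E_6. The Hessian of g at 0 has rank 0. Corank 2; j^3 = 2*p^2*(4*p + q) has shape L^2 M (L != M), so D-series; mu = 5 gives D_5. f is E_6 but g is D_5, hence not right-equivalent.

No.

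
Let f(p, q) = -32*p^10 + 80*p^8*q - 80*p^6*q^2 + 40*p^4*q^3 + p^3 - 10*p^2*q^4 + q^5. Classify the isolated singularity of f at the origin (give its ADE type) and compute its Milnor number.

Type E_8, Milnor number mu = 8.

The Hessian of f at 0 has rank 0. Corank 2; j^3 = p^3 is a perfect cube, so E-series; the 5-jet and mu = 8 give E_8.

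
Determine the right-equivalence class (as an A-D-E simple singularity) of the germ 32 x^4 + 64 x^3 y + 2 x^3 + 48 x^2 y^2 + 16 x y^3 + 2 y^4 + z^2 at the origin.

E_6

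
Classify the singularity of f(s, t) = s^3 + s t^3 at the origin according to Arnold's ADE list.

E7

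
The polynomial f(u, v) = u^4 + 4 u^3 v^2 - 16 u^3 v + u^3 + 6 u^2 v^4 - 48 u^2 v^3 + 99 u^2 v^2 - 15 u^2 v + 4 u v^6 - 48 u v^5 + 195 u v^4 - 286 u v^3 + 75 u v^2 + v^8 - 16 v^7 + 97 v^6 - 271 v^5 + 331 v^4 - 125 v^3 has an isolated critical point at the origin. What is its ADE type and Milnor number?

Type E_{6}, Milnor number mu = 6.

The Hessian of f at 0 has rank 0. Corank 2; j^3 = (u - 5*v)^3 is a perfect cube, so E-series; the 4-jet and mu = 6 give E_6.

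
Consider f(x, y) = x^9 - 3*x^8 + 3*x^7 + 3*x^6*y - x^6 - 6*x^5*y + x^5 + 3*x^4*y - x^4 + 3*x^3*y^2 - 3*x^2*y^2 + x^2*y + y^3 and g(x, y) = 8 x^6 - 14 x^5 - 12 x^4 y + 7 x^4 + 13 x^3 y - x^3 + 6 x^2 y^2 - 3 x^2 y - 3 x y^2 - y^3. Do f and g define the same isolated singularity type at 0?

No.

The Hessian of f at 0 has rank 0. Corank 2; j^3 = y*(x^2 + y^2) splits into three distinct lines over C (the quadratic factor has nonzero discriminant), so D_4. The Hessian of g at 0 has rank 0. Corank 2; j^3 = -(x + y)^3 is a perfect cube, so E-series; the 4-jet and mu = 7 give E_7. f is D_4 but g is E_7, hence not right-equivalent.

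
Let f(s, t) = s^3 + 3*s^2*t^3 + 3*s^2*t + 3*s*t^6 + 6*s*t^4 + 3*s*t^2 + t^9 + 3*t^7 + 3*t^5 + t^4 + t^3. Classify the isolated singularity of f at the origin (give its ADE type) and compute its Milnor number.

Type E_6, Milnor number mu = 6.

The Hessian of f at 0 has rank 0. Corank 2; j^3 = (s + t)^3 is a perfect cube, so E-series; the 4-jet and mu = 6 give E_6.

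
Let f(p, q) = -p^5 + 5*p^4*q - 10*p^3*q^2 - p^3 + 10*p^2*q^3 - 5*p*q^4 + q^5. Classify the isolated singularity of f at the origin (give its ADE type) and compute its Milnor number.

The Hessian of f at 0 has rank 0. Corank 2; j^3 = -p^3 is a perfect cube, so E-series; the 5-jet and mu = 8 give E_8.

Type E8, Milnor number mu = 8.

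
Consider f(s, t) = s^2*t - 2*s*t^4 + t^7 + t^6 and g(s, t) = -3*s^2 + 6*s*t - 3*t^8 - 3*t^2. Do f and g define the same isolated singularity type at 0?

The Hessian of f at 0 is [[0, 0], [0, 0]] with rank 0, so corank 2. A Groebner basis of the Jacobian ideal J(f) in C{s,t} is {-s*t + t^4, s^3, s^2*t, s^2/6 + s*t^2}; counting standard monomials gives mu = 7. Corank 2; j^3 = s^2*t has shape L^2 M (L != M), so D-series; mu = 7 gives D_7. The Hessian of g at 0 is [[-6, 6], [6, -6]] with rank 1, so corank 1. A Groebner basis of the Jacobian ideal J(g) in C{s,t} is {t^7, s - t}; counting standard monomials gives mu = 7. Corank 1: A-series; mu = 7 gives A_7. f is D_7 but g is A_7, hence not right-equivalent.

No.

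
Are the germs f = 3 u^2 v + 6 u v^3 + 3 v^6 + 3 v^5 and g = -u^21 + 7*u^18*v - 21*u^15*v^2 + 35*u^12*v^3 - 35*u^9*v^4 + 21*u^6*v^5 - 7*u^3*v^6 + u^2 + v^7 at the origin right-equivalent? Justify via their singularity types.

The Hessian of f at 0 has rank 0. Corank 2; j^3 = 3*u^2*v has shape L^2 M (L != M), so D-series; mu = 7 gives D_7. The Hessian of g at 0 has rank 1. Corank 1: A-series; mu = 6 gives A_6. f is D_7 but g is A_6, hence not right-equivalent.

No.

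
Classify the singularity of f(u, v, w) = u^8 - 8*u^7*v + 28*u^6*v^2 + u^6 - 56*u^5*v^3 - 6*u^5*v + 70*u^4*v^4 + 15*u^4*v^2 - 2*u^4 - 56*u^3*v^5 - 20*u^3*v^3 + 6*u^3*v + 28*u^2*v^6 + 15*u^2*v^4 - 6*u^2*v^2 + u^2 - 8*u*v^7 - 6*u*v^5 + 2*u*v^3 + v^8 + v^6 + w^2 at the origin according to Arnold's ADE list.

The Hessian of f at 0 has rank 2. Corank 1: A-series; mu = 7 gives A_7.

A_7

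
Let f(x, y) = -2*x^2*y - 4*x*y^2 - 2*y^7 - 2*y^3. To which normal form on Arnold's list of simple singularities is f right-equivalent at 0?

The Hessian of f at 0 has rank 0. Corank 2; j^3 = -2*y*(x + y)^2 has shape L^2 M (L != M), so D-series; mu = 8 gives D_8.

D_8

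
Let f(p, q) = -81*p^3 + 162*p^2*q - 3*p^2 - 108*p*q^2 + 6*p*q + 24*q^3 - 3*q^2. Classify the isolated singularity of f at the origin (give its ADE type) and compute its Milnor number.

The Hessian of f at 0 is [[-6, 6], [6, -6]] with rank 1, so corank 1. A Groebner basis of the Jacobian ideal J(f) in C{p,q} is {q^2, p - q}; counting standard monomials gives mu = 2. Corank 1: A-series; mu = 2 gives A_2.

Type A_2, Milnor number mu = 2.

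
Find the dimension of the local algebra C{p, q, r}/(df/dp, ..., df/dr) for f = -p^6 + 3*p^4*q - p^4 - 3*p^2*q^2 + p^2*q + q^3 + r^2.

The Hessian of f at 0 has rank 1. Corank 2; j^3 = q*(p^2 + q^2) splits into three distinct lines over C (the quadratic factor has nonzero discriminant), so D_4.

4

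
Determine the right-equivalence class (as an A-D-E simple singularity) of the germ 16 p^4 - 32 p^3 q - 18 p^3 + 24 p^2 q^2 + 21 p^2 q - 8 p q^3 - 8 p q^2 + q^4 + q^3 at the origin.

The Hessian of f at 0 is [[0, 0], [0, 0]] with rank 0, so corank 2. A Groebner basis of the Jacobian ideal J(f) in C{p,q} is {p*q^2 + 27*p*q/8 - 9*q^2/8, 81*p*q/8 + q^3 - 27*q^2/8, p^2 - 5*p*q/6 + q^2/6}; counting standard monomials gives mu = 5. Corank 2; j^3 = -(2*p - q)*(3*p - q)^2 has shape L^2 M (L != M), so D-series; mu = 5 gives D_5.

D_{5}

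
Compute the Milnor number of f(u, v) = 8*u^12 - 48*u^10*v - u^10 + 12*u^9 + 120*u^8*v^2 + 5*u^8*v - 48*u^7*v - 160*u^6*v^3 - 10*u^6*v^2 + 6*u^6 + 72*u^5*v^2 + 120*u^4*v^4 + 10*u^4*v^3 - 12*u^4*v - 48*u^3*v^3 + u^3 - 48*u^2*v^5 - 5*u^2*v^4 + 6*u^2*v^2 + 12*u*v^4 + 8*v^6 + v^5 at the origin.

The Hessian of f at 0 is [[0, 0], [0, 0]] with rank 0, so corank 2. A Groebner basis of the Jacobian ideal J(f) in C{u,v} is {v^4, u^3, u^2/4 + u*v^2}; counting standard monomials gives mu = 8. Corank 2; j^3 = u^3 is a perfect cube, so E-series; the 5-jet and mu = 8 give E_8.

8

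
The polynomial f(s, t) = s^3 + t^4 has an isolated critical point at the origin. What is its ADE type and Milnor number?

The Hessian of f at 0 has rank 0. Corank 2; j^3 = s^3 is a perfect cube, so E-series; the 4-jet and mu = 6 give E_6.

Type E_6, Milnor number mu = 6.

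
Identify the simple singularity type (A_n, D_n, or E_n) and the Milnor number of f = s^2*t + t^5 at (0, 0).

Type D_{6}, Milnor number mu = 6.

The Hessian of f at 0 has rank 0. Corank 2; j^3 = s^2*t has shape L^2 M (L != M), so D-series; mu = 6 gives D_6.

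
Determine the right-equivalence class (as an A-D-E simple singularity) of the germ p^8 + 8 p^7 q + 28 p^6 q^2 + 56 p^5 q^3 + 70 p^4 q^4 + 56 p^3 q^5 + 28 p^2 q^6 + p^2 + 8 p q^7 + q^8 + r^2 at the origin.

A7

The Hessian of f at 0 is [[2, 0, 0], [0, 0, 0], [0, 0, 2]] with rank 2, so corank 1. A Groebner basis of the Jacobian ideal J(f) in C{p,q,r} is {q^7, p, r}; counting standard monomials gives mu = 7. Corank 1: A-series; mu = 7 gives A_7.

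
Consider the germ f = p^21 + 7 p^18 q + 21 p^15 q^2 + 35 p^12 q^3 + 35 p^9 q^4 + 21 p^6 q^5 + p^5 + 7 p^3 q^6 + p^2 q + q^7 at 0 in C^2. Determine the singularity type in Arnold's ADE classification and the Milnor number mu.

Type D8, Milnor number mu = 8.

The Hessian of f at 0 has rank 0. Corank 2; j^3 = p^2*q has shape L^2 M (L != M), so D-series; mu = 8 gives D_8.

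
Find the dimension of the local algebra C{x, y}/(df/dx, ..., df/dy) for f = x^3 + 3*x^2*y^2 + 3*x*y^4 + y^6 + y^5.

8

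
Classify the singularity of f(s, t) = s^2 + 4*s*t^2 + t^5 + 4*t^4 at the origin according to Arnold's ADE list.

The Hessian of f at 0 is [[2, 0], [0, 0]] with rank 1, so corank 1. A Groebner basis of the Jacobian ideal J(f) in C{s,t} is {s^2, s/2 + t^2}; counting standard monomials gives mu = 4. Corank 1: A-series; mu = 4 gives A_4.

A_4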